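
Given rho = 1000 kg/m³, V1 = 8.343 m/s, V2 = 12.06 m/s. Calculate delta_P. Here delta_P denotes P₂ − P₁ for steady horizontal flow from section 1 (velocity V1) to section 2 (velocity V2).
Formula: \Delta P = \frac{1}{2} \rho (V_1^2 - V_2^2)
delta_P = 0.5·1000·(8.343² − 12.06²)/1000 = -37.92 kPa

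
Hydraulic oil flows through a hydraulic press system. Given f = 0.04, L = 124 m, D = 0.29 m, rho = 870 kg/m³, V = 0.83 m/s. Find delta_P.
Formula: \Delta P = f \frac{L}{D} \frac{\rho V^2}{2}
delta_P = 0.04·(124/0.29)·0.5·870·0.83²/1000 = 5.125 kPa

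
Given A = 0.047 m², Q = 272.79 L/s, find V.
Formula: Q = A V
Substituting knowns: 272.79 = 0.047·V·1000
Solving for V: V = (272.79/1000)/0.047 = 5.804 m/s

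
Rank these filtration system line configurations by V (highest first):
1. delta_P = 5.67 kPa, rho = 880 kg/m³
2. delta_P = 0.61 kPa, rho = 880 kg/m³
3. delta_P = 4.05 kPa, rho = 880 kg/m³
Case 1: V = 3.59 m/s
Case 2: V = 1.177 m/s
Case 3: V = 3.034 m/s
Ranking (highest first): 1, 3, 2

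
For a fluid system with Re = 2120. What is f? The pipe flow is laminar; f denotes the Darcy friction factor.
Formula: f = \frac{64}{Re}
f = 64/2120 = 0.03019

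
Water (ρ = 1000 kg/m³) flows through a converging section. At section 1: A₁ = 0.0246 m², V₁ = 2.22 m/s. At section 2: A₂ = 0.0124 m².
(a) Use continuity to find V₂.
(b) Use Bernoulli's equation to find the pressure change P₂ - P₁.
(a) Continuity: A₁V₁=A₂V₂ -> V₂=A₁V₁/A₂=0.0246*2.22/0.0124=4.40 m/s
(b) Bernoulli: P₂-P₁=0.5*rho*(V₁^2-V₂^2)/1000=0.5*1000*(2.22^2-4.40^2)/1000=-7.216 kPa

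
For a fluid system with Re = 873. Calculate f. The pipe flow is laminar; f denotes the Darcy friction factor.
Formula: f = \frac{64}{Re}
f = 64/873 = 0.07331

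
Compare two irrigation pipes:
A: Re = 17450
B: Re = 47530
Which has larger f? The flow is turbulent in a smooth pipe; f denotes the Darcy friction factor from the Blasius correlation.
f(A) = 0.02749, f(B) = 0.0214. Answer: A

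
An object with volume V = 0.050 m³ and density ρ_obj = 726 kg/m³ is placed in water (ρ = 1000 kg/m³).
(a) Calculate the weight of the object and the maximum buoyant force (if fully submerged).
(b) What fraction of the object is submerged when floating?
(a) W=rho_obj*g*V=726*9.81*0.050=356.1 N; F_B(max)=rho*g*V=1000*9.81*0.050=490.5 N
(b) Floating fraction=rho_obj/rho=726/1000=0.726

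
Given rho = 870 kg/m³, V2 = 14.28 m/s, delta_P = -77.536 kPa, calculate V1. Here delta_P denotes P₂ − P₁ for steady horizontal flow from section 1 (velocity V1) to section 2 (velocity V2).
Formula: \Delta P = \frac{1}{2} \rho (V_1^2 - V_2^2)
Substituting knowns: -77.536 = 0.5·870·(V1² − 14.28²)/1000
Solving for V1: V1 = √(14.28² + 2·(-77.536·1000)/870) = 5.067 m/s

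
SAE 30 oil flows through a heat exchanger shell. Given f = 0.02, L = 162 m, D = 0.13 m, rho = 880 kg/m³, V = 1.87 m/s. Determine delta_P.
Formula: \Delta P = f \frac{L}{D} \frac{\rho V^2}{2}
delta_P = 0.02·(162/0.13)·0.5·880·1.87²/1000 = 38.35 kPa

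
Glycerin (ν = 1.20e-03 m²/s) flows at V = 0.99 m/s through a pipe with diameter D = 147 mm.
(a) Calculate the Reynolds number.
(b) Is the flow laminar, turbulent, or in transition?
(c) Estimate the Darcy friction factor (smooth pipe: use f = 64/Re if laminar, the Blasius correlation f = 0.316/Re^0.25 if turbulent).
(a) Re = V·D/ν = 0.99·0.147/1.20e-03 = 121.28
(b) Flow regime: laminar (Re < 2300)
(c) Friction factor: f = 64/Re = 64/121.28 = 0.5277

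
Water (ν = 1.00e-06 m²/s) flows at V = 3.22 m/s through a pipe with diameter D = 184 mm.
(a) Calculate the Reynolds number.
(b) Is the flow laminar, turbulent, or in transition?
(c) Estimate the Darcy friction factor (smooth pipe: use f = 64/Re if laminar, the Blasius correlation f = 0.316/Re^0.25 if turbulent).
(a) Re = V·D/ν = 3.22·0.184/1.00e-06 = 592480
(b) Flow regime: turbulent (Re > 4000)
(c) Friction factor: f = 0.316/Re^0.25 = 0.316/592480^0.25 = 0.01139 (Blasius is strictly valid for Re ≲ 1e5; used here as the smooth-pipe estimate the problem specifies)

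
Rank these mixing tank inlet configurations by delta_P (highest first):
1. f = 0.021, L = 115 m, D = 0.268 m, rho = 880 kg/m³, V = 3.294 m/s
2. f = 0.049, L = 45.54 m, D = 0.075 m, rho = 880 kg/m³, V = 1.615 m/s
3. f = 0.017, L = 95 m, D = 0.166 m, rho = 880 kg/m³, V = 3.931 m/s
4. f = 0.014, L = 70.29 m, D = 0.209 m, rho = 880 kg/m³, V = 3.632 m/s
Case 1: delta_P = 43.02 kPa
Case 2: delta_P = 34.14 kPa
Case 3: delta_P = 66.15 kPa
Case 4: delta_P = 27.33 kPa
Ranking (highest first): 3, 1, 2, 4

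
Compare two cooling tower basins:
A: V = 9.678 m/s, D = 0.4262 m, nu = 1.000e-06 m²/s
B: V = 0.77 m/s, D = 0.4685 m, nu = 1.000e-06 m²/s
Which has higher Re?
Re(A) = 4.125e+06, Re(B) = 360745. Answer: A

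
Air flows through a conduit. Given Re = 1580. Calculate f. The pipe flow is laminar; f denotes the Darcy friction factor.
Formula: f = \frac{64}{Re}
f = 64/1580 = 0.04051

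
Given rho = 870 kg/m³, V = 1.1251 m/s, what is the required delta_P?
Formula: V = \sqrt{\frac{2 \Delta P}{\rho}}
Substituting knowns: 1.1251 = √(2·(delta_P·1000)/870)
Solving for delta_P: delta_P = 1.1251²·870/2/1000 = 0.5506 kPa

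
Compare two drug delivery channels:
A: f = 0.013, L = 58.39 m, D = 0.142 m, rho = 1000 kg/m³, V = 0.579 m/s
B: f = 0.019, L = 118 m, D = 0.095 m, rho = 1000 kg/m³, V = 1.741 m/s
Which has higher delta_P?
delta_P(A) = 0.896 kPa, delta_P(B) = 35.77 kPa. Answer: B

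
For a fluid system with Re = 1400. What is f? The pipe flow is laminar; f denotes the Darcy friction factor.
Formula: f = \frac{64}{Re}
f = 64/1400 = 0.04571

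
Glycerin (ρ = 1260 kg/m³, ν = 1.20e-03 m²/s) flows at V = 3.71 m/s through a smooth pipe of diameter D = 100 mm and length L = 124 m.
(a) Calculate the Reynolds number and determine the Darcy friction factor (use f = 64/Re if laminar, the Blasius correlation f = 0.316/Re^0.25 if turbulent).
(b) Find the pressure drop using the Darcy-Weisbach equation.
(a) Re = V·D/ν = 3.71·0.1/1.20e-03 = 309.17 → laminar (Re < 2300); f = 64/Re = 64/309.17 = 0.20701
(b) Darcy-Weisbach: ΔP = f·(L/D)·½ρV²/1000 = 0.20701·(124/0.100)·½·1260·3.71²/1000 = 2226 kPa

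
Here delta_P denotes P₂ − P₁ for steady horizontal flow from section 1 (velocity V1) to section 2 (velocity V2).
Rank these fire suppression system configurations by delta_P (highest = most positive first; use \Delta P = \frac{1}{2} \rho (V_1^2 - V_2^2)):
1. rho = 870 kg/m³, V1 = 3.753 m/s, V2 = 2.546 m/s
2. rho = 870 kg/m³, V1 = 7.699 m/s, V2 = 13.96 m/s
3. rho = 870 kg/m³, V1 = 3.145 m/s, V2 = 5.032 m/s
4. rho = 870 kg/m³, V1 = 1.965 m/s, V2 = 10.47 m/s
Case 1: delta_P = 3.307 kPa
Case 2: delta_P = -58.99 kPa
Case 3: delta_P = -6.712 kPa
Case 4: delta_P = -46.01 kPa
Ranking (highest first): 1, 3, 4, 2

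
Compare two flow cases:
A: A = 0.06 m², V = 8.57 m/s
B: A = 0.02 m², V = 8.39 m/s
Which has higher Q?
Q(A) = 514.2 L/s, Q(B) = 167.8 L/s. Answer: A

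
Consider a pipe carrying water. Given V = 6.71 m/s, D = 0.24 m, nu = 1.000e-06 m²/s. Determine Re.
Formula: Re = \frac{V D}{\nu}
Re = 6.71·0.24/1.000e-06 = 1.610e+06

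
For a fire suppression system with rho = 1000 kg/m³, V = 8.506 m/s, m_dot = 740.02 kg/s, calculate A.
Formula: \dot{m} = \rho A V
Substituting knowns: 740.02 = 1000·A·8.506
Solving for A: A = 740.02/(1000·8.506) = 0.087 m²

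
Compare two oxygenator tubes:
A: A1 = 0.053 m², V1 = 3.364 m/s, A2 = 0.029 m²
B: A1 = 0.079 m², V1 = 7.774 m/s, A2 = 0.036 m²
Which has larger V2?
V2(A) = 6.148 m/s, V2(B) = 17.06 m/s. Answer: B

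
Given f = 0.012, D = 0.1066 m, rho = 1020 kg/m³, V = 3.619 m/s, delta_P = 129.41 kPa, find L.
Formula: \Delta P = f \frac{L}{D} \frac{\rho V^2}{2}
Substituting knowns: 129.41 = 0.012·(L/0.1066)·0.5·1020·3.619²/1000
Solving for L: L = (129.41·1000)·0.1066/(0.012·0.5·1020·3.619²) = 172.1 m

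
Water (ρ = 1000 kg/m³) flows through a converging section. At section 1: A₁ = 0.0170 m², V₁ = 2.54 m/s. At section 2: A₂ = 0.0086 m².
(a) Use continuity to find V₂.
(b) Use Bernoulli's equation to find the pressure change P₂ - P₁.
(a) Continuity: A₁V₁=A₂V₂ -> V₂=A₁V₁/A₂=0.0170*2.54/0.0086=5.02 m/s
(b) Bernoulli: P₂-P₁=0.5*rho*(V₁^2-V₂^2)/1000=0.5*1000*(2.54^2-5.02^2)/1000=-9.374 kPa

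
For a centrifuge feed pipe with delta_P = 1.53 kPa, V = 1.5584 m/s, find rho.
Formula: V = \sqrt{\frac{2 \Delta P}{\rho}}
Substituting knowns: 1.5584 = √(2·(1.53·1000)/rho)
Solving for rho: rho = 2·(1.53·1000)/1.5584² = 1260 kg/m³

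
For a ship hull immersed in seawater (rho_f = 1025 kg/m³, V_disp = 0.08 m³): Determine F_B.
Formula: F_B = \rho_f g V_{disp}
F_B = 1025·9.81·0.08 = 804.4 N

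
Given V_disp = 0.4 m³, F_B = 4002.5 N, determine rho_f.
Formula: F_B = \rho_f g V_{disp}
Substituting knowns: 4002.5 = rho_f·9.81·0.4
Solving for rho_f: rho_f = 4002.5/(9.81·0.4) = 1020 kg/m³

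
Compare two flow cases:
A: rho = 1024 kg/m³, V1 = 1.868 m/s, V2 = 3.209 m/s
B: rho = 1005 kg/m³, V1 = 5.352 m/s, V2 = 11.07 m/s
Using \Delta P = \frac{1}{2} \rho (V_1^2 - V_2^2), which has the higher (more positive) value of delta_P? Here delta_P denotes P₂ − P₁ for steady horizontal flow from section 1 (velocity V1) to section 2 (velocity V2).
delta_P(A) = -3.486 kPa, delta_P(B) = -47.19 kPa. Answer: A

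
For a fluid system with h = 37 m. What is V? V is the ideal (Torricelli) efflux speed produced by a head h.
Formula: V = \sqrt{2 g h}
V = √(2·9.81·37) = 26.94 m/s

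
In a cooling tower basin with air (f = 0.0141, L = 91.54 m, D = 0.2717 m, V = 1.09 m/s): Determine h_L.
Formula: h_L = f \frac{L}{D} \frac{V^2}{2g}
h_L = 0.0141·(91.54/0.2717)·1.09²/(2·9.81) = 0.2877 m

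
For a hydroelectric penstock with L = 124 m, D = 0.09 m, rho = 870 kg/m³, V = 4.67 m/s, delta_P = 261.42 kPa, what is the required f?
Formula: \Delta P = f \frac{L}{D} \frac{\rho V^2}{2}
Substituting knowns: 261.42 = f·(124/0.09)·0.5·870·4.67²/1000
Solving for f: f = (261.42·1000)/((124/0.09)·0.5·870·4.67²) = 0.02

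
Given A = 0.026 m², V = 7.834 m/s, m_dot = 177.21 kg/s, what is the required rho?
Formula: \dot{m} = \rho A V
Substituting knowns: 177.21 = rho·0.026·7.834
Solving for rho: rho = 177.21/(0.026·7.834) = 870 kg/m³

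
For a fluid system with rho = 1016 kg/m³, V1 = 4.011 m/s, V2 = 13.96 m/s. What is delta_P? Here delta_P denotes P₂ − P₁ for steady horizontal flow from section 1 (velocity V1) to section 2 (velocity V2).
Formula: \Delta P = \frac{1}{2} \rho (V_1^2 - V_2^2)
delta_P = 0.5·1016·(4.011² − 13.96²)/1000 = -90.83 kPa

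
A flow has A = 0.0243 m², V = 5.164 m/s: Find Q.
Formula: Q = A V
Q = 0.0243·5.164·1000 = 125.5 L/s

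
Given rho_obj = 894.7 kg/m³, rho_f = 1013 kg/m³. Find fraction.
Formula: f_{sub} = \frac{\rho_{obj}}{\rho_f}
fraction = 894.7/1013 = 0.8832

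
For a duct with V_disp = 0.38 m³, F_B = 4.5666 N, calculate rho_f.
Formula: F_B = \rho_f g V_{disp}
Substituting knowns: 4.5666 = rho_f·9.81·0.38
Solving for rho_f: rho_f = 4.5666/(9.81·0.38) = 1.225 kg/m³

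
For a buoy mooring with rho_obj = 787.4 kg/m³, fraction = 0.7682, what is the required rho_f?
Formula: f_{sub} = \frac{\rho_{obj}}{\rho_f}
Substituting knowns: 0.7682 = 787.4/rho_f
Solving for rho_f: rho_f = 787.4/0.7682 = 1025 kg/m³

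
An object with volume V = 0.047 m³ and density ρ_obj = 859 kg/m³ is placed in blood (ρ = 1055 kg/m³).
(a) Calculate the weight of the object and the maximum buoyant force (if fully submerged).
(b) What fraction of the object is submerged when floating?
(a) W=rho_obj*g*V=859*9.81*0.047=396.1 N; F_B(max)=rho*g*V=1055*9.81*0.047=486.4 N
(b) Floating fraction=rho_obj/rho=859/1055=0.814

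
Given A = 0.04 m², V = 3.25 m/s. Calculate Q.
Formula: Q = A V
Q = 0.04·3.25·1000 = 130 L/s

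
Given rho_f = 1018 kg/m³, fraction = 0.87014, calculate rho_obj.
Formula: f_{sub} = \frac{\rho_{obj}}{\rho_f}
Substituting knowns: 0.87014 = rho_obj/1018
Solving for rho_obj: rho_obj = 0.87014·1018 = 885.8 kg/m³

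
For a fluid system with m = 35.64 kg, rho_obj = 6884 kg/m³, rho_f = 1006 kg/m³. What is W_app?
Formula: W_{app} = mg\left(1 - \frac{\rho_f}{\rho_{obj}}\right)
W_app = 35.64·9.81·(1 − 1006/6884) = 298.5 N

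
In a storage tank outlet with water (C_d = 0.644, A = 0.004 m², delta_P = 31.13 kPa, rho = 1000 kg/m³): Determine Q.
Formula: Q = C_d A \sqrt{\frac{2 \Delta P}{\rho}}
Q = 0.644·0.004·√(2·(31.13·1000)/1000)·1000 = 20.33 L/s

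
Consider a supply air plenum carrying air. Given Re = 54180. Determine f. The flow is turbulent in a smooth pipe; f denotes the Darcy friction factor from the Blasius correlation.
Formula: f = \frac{0.316}{Re^{0.25}}
f = 0.316/54180^0.25 = 0.02071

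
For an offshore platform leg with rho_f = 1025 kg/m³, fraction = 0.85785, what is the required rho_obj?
Formula: f_{sub} = \frac{\rho_{obj}}{\rho_f}
Substituting knowns: 0.85785 = rho_obj/1025
Solving for rho_obj: rho_obj = 0.85785·1025 = 879.3 kg/m³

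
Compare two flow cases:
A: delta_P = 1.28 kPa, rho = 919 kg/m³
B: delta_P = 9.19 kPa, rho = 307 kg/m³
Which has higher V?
V(A) = 1.669 m/s, V(B) = 7.738 m/s. Answer: B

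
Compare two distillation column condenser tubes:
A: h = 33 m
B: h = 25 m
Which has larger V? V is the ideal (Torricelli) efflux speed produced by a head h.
V(A) = 25.45 m/s, V(B) = 22.15 m/s. Answer: A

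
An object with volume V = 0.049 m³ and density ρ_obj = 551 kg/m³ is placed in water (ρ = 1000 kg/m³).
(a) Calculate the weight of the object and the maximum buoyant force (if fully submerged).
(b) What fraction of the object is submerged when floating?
(a) W=rho_obj*g*V=551*9.81*0.049=264.9 N; F_B(max)=rho*g*V=1000*9.81*0.049=480.7 N
(b) Floating fraction=rho_obj/rho=551/1000=0.551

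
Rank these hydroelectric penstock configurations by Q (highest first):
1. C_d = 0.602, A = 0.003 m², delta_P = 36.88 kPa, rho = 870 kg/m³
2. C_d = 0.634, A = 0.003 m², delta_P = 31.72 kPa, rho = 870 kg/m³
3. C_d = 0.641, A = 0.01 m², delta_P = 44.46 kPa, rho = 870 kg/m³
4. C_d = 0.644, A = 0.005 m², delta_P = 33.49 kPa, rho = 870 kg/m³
Case 1: Q = 16.63 L/s
Case 2: Q = 16.24 L/s
Case 3: Q = 64.8 L/s
Case 4: Q = 28.25 L/s
Ranking (highest first): 3, 4, 1, 2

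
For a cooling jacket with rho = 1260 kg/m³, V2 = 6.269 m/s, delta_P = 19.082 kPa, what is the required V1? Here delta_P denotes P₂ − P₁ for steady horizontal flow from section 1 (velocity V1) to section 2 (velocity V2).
Formula: \Delta P = \frac{1}{2} \rho (V_1^2 - V_2^2)
Substituting knowns: 19.082 = 0.5·1260·(V1² − 6.269²)/1000
Solving for V1: V1 = √(6.269² + 2·(19.082·1000)/1260) = 8.342 m/s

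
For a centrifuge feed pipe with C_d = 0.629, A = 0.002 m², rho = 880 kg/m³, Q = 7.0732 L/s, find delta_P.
Formula: Q = C_d A \sqrt{\frac{2 \Delta P}{\rho}}
Substituting knowns: 7.0732 = 0.629·0.002·√(2·(delta_P·1000)/880)·1000
Solving for delta_P: delta_P = ((7.0732/1000)/(0.629·0.002))²·880/2/1000 = 13.91 kPa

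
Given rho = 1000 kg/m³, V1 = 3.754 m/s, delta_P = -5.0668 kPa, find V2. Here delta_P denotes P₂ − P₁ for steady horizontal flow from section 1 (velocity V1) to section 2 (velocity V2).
Formula: \Delta P = \frac{1}{2} \rho (V_1^2 - V_2^2)
Substituting knowns: -5.0668 = 0.5·1000·(3.754² − V2²)/1000
Solving for V2: V2 = √(3.754² − 2·(-5.0668·1000)/1000) = 4.922 m/s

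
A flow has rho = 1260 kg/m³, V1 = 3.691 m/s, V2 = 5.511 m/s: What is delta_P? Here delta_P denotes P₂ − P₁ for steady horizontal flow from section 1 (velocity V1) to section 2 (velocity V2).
Formula: \Delta P = \frac{1}{2} \rho (V_1^2 - V_2^2)
delta_P = 0.5·1260·(3.691² − 5.511²)/1000 = -10.55 kPa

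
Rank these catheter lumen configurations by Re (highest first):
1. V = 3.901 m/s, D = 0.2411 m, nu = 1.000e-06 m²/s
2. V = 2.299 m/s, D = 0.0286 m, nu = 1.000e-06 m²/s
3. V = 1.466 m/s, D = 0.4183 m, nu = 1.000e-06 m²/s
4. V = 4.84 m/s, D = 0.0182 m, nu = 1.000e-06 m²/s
Case 1: Re = 940531
Case 2: Re = 65751
Case 3: Re = 613228
Case 4: Re = 88088
Ranking (highest first): 1, 3, 4, 2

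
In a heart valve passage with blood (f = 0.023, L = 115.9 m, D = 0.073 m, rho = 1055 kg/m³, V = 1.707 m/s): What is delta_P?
Formula: \Delta P = f \frac{L}{D} \frac{\rho V^2}{2}
delta_P = 0.023·(115.9/0.073)·0.5·1055·1.707²/1000 = 56.13 kPa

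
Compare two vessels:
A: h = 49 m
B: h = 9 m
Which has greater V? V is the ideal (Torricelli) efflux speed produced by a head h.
V(A) = 31.01 m/s, V(B) = 13.29 m/s. Answer: A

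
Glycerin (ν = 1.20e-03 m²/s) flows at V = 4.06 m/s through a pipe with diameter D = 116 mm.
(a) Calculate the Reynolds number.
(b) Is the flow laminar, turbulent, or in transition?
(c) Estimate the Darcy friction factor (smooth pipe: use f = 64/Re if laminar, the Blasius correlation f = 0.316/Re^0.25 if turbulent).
(a) Re = V·D/ν = 4.06·0.116/1.20e-03 = 392.47
(b) Flow regime: laminar (Re < 2300)
(c) Friction factor: f = 64/Re = 64/392.47 = 0.1631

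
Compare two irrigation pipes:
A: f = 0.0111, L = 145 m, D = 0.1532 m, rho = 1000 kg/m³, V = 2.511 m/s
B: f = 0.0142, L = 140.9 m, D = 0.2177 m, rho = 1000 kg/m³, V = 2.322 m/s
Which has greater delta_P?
delta_P(A) = 33.12 kPa, delta_P(B) = 24.78 kPa. Answer: A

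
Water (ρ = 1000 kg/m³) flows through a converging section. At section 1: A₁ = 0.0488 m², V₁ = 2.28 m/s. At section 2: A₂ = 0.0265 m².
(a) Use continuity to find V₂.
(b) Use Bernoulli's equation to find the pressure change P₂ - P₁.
(a) Continuity: A₁V₁=A₂V₂ -> V₂=A₁V₁/A₂=0.0488*2.28/0.0265=4.20 m/s
(b) Bernoulli: P₂-P₁=0.5*rho*(V₁^2-V₂^2)/1000=0.5*1000*(2.28^2-4.20^2)/1000=-6.221 kPa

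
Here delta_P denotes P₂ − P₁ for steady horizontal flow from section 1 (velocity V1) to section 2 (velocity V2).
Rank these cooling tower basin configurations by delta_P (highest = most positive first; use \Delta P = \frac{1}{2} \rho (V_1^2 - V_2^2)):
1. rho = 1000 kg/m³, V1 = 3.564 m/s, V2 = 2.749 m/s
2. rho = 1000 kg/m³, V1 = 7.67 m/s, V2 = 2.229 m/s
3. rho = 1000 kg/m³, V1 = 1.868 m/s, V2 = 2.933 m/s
Case 1: delta_P = 2.573 kPa
Case 2: delta_P = 26.93 kPa
Case 3: delta_P = -2.557 kPa
Ranking (highest first): 2, 1, 3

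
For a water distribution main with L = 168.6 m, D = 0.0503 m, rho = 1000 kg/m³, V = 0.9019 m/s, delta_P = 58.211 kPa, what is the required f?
Formula: \Delta P = f \frac{L}{D} \frac{\rho V^2}{2}
Substituting knowns: 58.211 = f·(168.6/0.0503)·0.5·1000·0.9019²/1000
Solving for f: f = (58.211·1000)/((168.6/0.0503)·0.5·1000·0.9019²) = 0.0427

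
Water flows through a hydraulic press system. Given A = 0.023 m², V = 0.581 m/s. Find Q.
Formula: Q = A V
Q = 0.023·0.581·1000 = 13.36 L/s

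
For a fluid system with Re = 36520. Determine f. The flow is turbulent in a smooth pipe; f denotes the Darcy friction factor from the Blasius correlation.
Formula: f = \frac{0.316}{Re^{0.25}}
f = 0.316/36520^0.25 = 0.02286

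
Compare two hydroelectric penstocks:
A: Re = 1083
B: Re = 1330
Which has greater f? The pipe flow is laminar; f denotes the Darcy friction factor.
f(A) = 0.0591, f(B) = 0.04812. Answer: A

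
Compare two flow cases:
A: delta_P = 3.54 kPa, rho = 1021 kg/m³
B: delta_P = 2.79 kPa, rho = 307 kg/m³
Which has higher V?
V(A) = 2.633 m/s, V(B) = 4.263 m/s. Answer: B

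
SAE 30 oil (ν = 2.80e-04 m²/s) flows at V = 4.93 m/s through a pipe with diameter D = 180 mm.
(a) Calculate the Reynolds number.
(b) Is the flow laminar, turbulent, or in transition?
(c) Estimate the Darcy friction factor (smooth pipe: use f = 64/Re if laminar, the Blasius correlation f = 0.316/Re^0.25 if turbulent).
(a) Re = V·D/ν = 4.93·0.18/2.80e-04 = 3169.3
(b) Flow regime: transition (2300 ≤ Re ≤ 4000)
(c) Friction factor: f ≈ 0.04 (transitional regime, no simple correlation)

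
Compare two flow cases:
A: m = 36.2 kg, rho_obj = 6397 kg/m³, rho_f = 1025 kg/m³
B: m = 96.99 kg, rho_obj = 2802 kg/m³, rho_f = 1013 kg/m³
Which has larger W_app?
W_app(A) = 298.2 N, W_app(B) = 607.5 N. Answer: B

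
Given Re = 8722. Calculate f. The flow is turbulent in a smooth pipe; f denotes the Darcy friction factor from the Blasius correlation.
Formula: f = \frac{0.316}{Re^{0.25}}
f = 0.316/8722^0.25 = 0.0327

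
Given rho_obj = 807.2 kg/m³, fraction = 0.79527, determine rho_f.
Formula: f_{sub} = \frac{\rho_{obj}}{\rho_f}
Substituting knowns: 0.79527 = 807.2/rho_f
Solving for rho_f: rho_f = 807.2/0.79527 = 1015 kg/m³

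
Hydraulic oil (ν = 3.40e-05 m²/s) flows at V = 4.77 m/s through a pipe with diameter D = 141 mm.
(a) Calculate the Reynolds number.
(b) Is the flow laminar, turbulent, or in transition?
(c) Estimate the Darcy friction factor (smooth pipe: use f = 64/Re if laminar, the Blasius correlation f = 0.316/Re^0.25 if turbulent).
(a) Re = V·D/ν = 4.77·0.141/3.40e-05 = 19781
(b) Flow regime: turbulent (Re > 4000)
(c) Friction factor: f = 0.316/Re^0.25 = 0.316/19781^0.25 = 0.02665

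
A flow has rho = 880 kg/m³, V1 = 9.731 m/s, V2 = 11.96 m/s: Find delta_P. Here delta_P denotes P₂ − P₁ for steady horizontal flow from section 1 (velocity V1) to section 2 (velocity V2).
Formula: \Delta P = \frac{1}{2} \rho (V_1^2 - V_2^2)
delta_P = 0.5·880·(9.731² − 11.96²)/1000 = -21.27 kPa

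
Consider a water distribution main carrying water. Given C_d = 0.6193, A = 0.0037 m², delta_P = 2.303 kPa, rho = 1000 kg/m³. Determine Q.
Formula: Q = C_d A \sqrt{\frac{2 \Delta P}{\rho}}
Q = 0.6193·0.0037·√(2·(2.303·1000)/1000)·1000 = 4.918 L/s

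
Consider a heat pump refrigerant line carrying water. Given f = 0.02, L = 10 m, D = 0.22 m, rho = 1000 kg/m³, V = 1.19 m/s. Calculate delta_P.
Formula: \Delta P = f \frac{L}{D} \frac{\rho V^2}{2}
delta_P = 0.02·(10/0.22)·0.5·1000·1.19²/1000 = 0.6437 kPa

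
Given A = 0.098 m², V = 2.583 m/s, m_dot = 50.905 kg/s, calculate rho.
Formula: \dot{m} = \rho A V
Substituting knowns: 50.905 = rho·0.098·2.583
Solving for rho: rho = 50.905/(0.098·2.583) = 201.1 kg/m³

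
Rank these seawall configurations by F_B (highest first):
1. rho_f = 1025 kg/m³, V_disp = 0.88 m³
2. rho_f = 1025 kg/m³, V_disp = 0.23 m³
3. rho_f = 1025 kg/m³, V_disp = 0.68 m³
Case 1: F_B = 8849 N
Case 2: F_B = 2313 N
Case 3: F_B = 6838 N
Ranking (highest first): 1, 3, 2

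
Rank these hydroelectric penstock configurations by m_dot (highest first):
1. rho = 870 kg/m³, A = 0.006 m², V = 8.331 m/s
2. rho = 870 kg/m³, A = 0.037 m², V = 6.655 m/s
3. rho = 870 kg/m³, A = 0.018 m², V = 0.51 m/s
Case 1: m_dot = 43.49 kg/s
Case 2: m_dot = 214.2 kg/s
Case 3: m_dot = 7.987 kg/s
Ranking (highest first): 2, 1, 3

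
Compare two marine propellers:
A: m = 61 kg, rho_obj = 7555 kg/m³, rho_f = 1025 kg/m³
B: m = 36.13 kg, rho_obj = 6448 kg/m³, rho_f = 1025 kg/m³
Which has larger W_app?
W_app(A) = 517.2 N, W_app(B) = 298.1 N. Answer: A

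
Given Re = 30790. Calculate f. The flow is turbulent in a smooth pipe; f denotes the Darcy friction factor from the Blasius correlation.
Formula: f = \frac{0.316}{Re^{0.25}}
f = 0.316/30790^0.25 = 0.02386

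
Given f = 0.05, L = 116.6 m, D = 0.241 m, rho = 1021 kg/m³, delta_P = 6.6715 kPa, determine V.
Formula: \Delta P = f \frac{L}{D} \frac{\rho V^2}{2}
Substituting knowns: 6.6715 = 0.05·(116.6/0.241)·0.5·1021·V²/1000
Solving for V: V = √((6.6715·1000)/(0.05·(116.6/0.241)·0.5·1021)) = 0.735 m/s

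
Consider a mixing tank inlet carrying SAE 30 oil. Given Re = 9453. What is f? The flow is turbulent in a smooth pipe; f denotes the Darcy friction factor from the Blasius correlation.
Formula: f = \frac{0.316}{Re^{0.25}}
f = 0.316/9453^0.25 = 0.03205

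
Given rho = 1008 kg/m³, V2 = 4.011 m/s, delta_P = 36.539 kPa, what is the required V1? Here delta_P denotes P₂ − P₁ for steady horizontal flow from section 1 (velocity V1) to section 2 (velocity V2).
Formula: \Delta P = \frac{1}{2} \rho (V_1^2 - V_2^2)
Substituting knowns: 36.539 = 0.5·1008·(V1² − 4.011²)/1000
Solving for V1: V1 = √(4.011² + 2·(36.539·1000)/1008) = 9.412 m/s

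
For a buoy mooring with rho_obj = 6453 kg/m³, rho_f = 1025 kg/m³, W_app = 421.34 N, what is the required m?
Formula: W_{app} = mg\left(1 - \frac{\rho_f}{\rho_{obj}}\right)
Substituting knowns: 421.34 = m·9.81·(1 − 1025/6453)
Solving for m: m = 421.34/(9.81·(1 − 1025/6453)) = 51.06 kg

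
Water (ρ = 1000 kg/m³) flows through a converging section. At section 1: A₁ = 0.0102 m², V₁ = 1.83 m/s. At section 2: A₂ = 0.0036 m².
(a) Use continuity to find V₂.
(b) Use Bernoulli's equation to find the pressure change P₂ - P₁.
(a) Continuity: A₁V₁=A₂V₂ -> V₂=A₁V₁/A₂=0.0102*1.83/0.0036=5.19 m/s
(b) Bernoulli: P₂-P₁=0.5*rho*(V₁^2-V₂^2)/1000=0.5*1000*(1.83^2-5.19^2)/1000=-11.79 kPa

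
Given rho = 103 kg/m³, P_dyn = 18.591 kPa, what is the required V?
Formula: P_{dyn} = \frac{1}{2} \rho V^2
Substituting knowns: 18.591 = 0.5·103·V²/1000
Solving for V: V = √(2·(18.591·1000)/103) = 19 m/s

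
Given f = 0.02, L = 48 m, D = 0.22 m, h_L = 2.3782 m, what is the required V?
Formula: h_L = f \frac{L}{D} \frac{V^2}{2g}
Substituting knowns: 2.3782 = 0.02·(48/0.22)·V²/(2·9.81)
Solving for V: V = √(2.3782·2·9.81/(0.02·(48/0.22))) = 3.27 m/s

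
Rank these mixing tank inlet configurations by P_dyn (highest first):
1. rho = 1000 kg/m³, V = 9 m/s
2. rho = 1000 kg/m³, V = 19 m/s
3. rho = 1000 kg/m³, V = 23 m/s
Case 1: P_dyn = 40.5 kPa
Case 2: P_dyn = 180.5 kPa
Case 3: P_dyn = 264.5 kPa
Ranking (highest first): 3, 2, 1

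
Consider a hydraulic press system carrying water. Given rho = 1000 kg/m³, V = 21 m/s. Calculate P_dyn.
Formula: P_{dyn} = \frac{1}{2} \rho V^2
P_dyn = 0.5·1000·21²/1000 = 220.5 kPa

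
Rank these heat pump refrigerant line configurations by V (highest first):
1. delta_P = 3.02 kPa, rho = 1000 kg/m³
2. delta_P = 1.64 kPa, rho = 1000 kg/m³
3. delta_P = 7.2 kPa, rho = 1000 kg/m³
Case 1: V = 2.458 m/s
Case 2: V = 1.811 m/s
Case 3: V = 3.795 m/s
Ranking (highest first): 3, 1, 2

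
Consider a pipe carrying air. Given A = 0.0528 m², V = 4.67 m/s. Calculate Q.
Formula: Q = A V
Q = 0.0528·4.67·1000 = 246.6 L/s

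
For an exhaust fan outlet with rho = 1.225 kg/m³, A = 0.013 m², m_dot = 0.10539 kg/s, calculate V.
Formula: \dot{m} = \rho A V
Substituting knowns: 0.10539 = 1.225·0.013·V
Solving for V: V = 0.10539/(1.225·0.013) = 6.618 m/s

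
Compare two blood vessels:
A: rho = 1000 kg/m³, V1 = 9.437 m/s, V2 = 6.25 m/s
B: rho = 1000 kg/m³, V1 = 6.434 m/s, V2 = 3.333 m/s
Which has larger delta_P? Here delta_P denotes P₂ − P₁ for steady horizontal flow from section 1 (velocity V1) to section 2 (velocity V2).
delta_P(A) = 25 kPa, delta_P(B) = 15.14 kPa. Answer: A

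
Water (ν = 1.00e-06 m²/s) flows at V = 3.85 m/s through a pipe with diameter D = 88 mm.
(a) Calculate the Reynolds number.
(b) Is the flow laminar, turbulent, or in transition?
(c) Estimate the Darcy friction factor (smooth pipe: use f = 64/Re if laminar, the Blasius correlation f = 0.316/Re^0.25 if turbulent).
(a) Re = V·D/ν = 3.85·0.088/1.00e-06 = 338800
(b) Flow regime: turbulent (Re > 4000)
(c) Friction factor: f = 0.316/Re^0.25 = 0.316/338800^0.25 = 0.0131 (Blasius is strictly valid for Re ≲ 1e5; used here as the smooth-pipe estimate the problem specifies)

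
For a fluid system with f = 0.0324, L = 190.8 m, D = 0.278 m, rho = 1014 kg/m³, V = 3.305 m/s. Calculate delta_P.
Formula: \Delta P = f \frac{L}{D} \frac{\rho V^2}{2}
delta_P = 0.0324·(190.8/0.278)·0.5·1014·3.305²/1000 = 123.1 kPa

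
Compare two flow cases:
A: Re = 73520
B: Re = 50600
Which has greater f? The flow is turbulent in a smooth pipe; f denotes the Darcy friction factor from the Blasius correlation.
f(A) = 0.01919, f(B) = 0.02107. Answer: B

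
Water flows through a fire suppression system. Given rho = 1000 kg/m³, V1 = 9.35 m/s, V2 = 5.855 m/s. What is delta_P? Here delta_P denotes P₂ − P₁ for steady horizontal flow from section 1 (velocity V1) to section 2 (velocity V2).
Formula: \Delta P = \frac{1}{2} \rho (V_1^2 - V_2^2)
delta_P = 0.5·1000·(9.35² − 5.855²)/1000 = 26.57 kPa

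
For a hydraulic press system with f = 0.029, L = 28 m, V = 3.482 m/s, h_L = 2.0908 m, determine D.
Formula: h_L = f \frac{L}{D} \frac{V^2}{2g}
Substituting knowns: 2.0908 = 0.029·(28/D)·3.482²/(2·9.81)
Solving for D: D = 0.029·28·3.482²/(2·9.81·2.0908) = 0.24 m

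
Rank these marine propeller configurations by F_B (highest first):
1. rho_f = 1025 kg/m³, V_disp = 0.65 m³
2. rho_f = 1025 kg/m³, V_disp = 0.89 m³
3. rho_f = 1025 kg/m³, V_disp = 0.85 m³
Case 1: F_B = 6536 N
Case 2: F_B = 8949 N
Case 3: F_B = 8547 N
Ranking (highest first): 2, 3, 1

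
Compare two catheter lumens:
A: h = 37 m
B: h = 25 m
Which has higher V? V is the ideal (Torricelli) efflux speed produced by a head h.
V(A) = 26.94 m/s, V(B) = 22.15 m/s. Answer: A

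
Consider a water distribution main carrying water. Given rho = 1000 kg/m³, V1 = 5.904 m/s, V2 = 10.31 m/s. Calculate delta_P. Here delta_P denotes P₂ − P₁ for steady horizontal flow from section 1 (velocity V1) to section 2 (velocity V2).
Formula: \Delta P = \frac{1}{2} \rho (V_1^2 - V_2^2)
delta_P = 0.5·1000·(5.904² − 10.31²)/1000 = -35.72 kPa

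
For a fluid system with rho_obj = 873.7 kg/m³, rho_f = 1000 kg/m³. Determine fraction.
Formula: f_{sub} = \frac{\rho_{obj}}{\rho_f}
fraction = 873.7/1000 = 0.8737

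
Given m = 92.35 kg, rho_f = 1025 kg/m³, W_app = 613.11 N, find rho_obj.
Formula: W_{app} = mg\left(1 - \frac{\rho_f}{\rho_{obj}}\right)
Substituting knowns: 613.11 = 92.35·9.81·(1 − 1025/rho_obj)
Solving for rho_obj: rho_obj = 1025/(1 − 613.11/(92.35·9.81)) = 3171 kg/m³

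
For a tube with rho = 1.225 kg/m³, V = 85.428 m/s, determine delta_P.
Formula: V = \sqrt{\frac{2 \Delta P}{\rho}}
Substituting knowns: 85.428 = √(2·(delta_P·1000)/1.225)
Solving for delta_P: delta_P = 85.428²·1.225/2/1000 = 4.47 kPa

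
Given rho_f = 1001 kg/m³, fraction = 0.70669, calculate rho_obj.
Formula: f_{sub} = \frac{\rho_{obj}}{\rho_f}
Substituting knowns: 0.70669 = rho_obj/1001
Solving for rho_obj: rho_obj = 0.70669·1001 = 707.4 kg/m³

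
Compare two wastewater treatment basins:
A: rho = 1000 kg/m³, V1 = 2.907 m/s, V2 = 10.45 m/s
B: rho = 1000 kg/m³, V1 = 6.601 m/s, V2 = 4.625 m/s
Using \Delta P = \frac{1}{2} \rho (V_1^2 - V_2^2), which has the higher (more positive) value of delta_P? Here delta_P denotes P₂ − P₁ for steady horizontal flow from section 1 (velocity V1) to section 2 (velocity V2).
delta_P(A) = -50.38 kPa, delta_P(B) = 11.09 kPa. Answer: B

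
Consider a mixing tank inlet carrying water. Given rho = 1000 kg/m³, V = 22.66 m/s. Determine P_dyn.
Formula: P_{dyn} = \frac{1}{2} \rho V^2
P_dyn = 0.5·1000·22.66²/1000 = 256.7 kPa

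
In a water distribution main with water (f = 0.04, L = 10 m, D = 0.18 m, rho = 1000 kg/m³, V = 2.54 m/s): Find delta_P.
Formula: \Delta P = f \frac{L}{D} \frac{\rho V^2}{2}
delta_P = 0.04·(10/0.18)·0.5·1000·2.54²/1000 = 7.168 kPa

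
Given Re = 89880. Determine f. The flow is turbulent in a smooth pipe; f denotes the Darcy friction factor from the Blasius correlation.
Formula: f = \frac{0.316}{Re^{0.25}}
f = 0.316/89880^0.25 = 0.01825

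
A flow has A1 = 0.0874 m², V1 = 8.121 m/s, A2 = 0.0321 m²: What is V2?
Formula: V_2 = \frac{A_1 V_1}{A_2}
V2 = 0.0874·8.121/0.0321 = 22.11 m/s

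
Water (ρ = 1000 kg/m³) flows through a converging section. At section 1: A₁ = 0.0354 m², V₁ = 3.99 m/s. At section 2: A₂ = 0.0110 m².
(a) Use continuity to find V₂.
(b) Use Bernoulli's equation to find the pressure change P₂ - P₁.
(a) Continuity: A₁V₁=A₂V₂ -> V₂=A₁V₁/A₂=0.0354*3.99/0.0110=12.84 m/s
(b) Bernoulli: P₂-P₁=0.5*rho*(V₁^2-V₂^2)/1000=0.5*1000*(3.99^2-12.84^2)/1000=-74.47 kPa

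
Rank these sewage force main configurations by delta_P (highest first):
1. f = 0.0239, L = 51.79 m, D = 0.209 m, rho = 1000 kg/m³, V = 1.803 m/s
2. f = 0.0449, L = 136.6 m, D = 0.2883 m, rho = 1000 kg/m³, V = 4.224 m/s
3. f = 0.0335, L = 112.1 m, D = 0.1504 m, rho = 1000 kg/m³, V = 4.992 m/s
Case 1: delta_P = 9.626 kPa
Case 2: delta_P = 189.8 kPa
Case 3: delta_P = 311.1 kPa
Ranking (highest first): 3, 2, 1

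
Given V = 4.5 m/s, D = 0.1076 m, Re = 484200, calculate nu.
Formula: Re = \frac{V D}{\nu}
Substituting knowns: 484200 = 4.5·0.1076/nu
Solving for nu: nu = 4.5·0.1076/484200 = 1.000e-06 m²/s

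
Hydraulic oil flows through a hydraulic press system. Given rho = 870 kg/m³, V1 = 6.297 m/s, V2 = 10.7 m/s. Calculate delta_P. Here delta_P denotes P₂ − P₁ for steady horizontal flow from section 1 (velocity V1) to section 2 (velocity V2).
Formula: \Delta P = \frac{1}{2} \rho (V_1^2 - V_2^2)
delta_P = 0.5·870·(6.297² − 10.7²)/1000 = -32.55 kPa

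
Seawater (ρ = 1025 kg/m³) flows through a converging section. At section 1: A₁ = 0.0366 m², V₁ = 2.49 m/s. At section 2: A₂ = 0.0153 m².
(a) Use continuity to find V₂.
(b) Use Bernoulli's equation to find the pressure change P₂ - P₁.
(a) Continuity: A₁V₁=A₂V₂ -> V₂=A₁V₁/A₂=0.0366*2.49/0.0153=5.96 m/s
(b) Bernoulli: P₂-P₁=0.5*rho*(V₁^2-V₂^2)/1000=0.5*1025*(2.49^2-5.96^2)/1000=-15.03 kPa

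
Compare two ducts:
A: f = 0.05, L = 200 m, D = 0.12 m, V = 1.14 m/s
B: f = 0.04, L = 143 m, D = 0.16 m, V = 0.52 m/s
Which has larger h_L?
h_L(A) = 5.52 m, h_L(B) = 0.4927 m. Answer: A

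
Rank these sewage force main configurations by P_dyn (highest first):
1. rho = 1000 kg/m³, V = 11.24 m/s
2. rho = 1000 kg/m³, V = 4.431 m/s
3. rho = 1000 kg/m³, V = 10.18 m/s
Case 1: P_dyn = 63.17 kPa
Case 2: P_dyn = 9.817 kPa
Case 3: P_dyn = 51.82 kPa
Ranking (highest first): 1, 3, 2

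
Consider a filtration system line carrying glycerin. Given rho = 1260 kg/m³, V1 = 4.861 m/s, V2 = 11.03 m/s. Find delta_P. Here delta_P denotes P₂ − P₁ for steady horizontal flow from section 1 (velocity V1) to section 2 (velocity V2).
Formula: \Delta P = \frac{1}{2} \rho (V_1^2 - V_2^2)
delta_P = 0.5·1260·(4.861² − 11.03²)/1000 = -61.76 kPa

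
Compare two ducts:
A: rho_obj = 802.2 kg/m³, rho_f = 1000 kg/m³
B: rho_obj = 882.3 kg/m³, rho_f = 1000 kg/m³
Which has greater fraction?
fraction(A) = 0.8022, fraction(B) = 0.8823. Answer: B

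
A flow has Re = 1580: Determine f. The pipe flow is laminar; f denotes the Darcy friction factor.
Formula: f = \frac{64}{Re}
f = 64/1580 = 0.04051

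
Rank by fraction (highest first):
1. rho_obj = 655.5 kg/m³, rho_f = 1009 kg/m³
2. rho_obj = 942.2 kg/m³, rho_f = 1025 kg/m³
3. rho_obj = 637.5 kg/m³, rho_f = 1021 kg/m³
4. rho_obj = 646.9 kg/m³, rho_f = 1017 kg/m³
Case 1: fraction = 0.6497
Case 2: fraction = 0.9192
Case 3: fraction = 0.6244
Case 4: fraction = 0.6361
Ranking (highest first): 2, 1, 4, 3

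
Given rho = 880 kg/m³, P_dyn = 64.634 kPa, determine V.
Formula: P_{dyn} = \frac{1}{2} \rho V^2
Substituting knowns: 64.634 = 0.5·880·V²/1000
Solving for V: V = √(2·(64.634·1000)/880) = 12.12 m/s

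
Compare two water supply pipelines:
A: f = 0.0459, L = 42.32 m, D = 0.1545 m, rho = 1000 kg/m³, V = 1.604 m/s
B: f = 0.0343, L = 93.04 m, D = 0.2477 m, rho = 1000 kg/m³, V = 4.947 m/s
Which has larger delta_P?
delta_P(A) = 16.17 kPa, delta_P(B) = 157.6 kPa. Answer: B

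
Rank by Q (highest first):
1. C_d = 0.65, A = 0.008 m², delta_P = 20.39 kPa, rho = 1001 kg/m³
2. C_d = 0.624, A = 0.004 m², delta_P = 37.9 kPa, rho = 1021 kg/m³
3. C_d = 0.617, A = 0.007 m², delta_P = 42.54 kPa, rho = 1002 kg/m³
Case 1: Q = 33.19 L/s
Case 2: Q = 21.51 L/s
Case 3: Q = 39.8 L/s
Ranking (highest first): 3, 1, 2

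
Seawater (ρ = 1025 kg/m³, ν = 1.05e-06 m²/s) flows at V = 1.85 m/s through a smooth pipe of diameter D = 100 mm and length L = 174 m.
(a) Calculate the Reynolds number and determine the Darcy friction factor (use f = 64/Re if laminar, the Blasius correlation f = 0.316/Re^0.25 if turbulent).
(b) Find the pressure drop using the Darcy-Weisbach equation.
(a) Re = V·D/ν = 1.85·0.1/1.05e-06 = 176190 → turbulent (Re > 4000); f = 0.316/Re^0.25 = 0.316/176190^0.25 = 0.015424 (Blasius is strictly valid for Re ≲ 1e5; used here as the smooth-pipe estimate the problem specifies)
(b) Darcy-Weisbach: ΔP = f·(L/D)·½ρV²/1000 = 0.015424·(174/0.100)·½·1025·1.85²/1000 = 47.07 kPa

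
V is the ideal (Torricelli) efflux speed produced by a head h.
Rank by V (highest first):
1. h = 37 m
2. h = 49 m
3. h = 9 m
Case 1: V = 26.94 m/s
Case 2: V = 31.01 m/s
Case 3: V = 13.29 m/s
Ranking (highest first): 2, 1, 3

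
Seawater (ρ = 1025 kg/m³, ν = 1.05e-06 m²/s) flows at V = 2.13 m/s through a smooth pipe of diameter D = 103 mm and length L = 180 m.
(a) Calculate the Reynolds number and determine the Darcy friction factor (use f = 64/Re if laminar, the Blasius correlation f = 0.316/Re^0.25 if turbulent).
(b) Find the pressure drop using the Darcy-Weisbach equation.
(a) Re = V·D/ν = 2.13·0.103/1.05e-06 = 208940 → turbulent (Re > 4000); f = 0.316/Re^0.25 = 0.316/208940^0.25 = 0.01478 (Blasius is strictly valid for Re ≲ 1e5; used here as the smooth-pipe estimate the problem specifies)
(b) Darcy-Weisbach: ΔP = f·(L/D)·½ρV²/1000 = 0.01478·(180/0.103)·½·1025·2.13²/1000 = 60.06 kPa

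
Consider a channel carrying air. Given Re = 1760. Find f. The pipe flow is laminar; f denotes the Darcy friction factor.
Formula: f = \frac{64}{Re}
f = 64/1760 = 0.03636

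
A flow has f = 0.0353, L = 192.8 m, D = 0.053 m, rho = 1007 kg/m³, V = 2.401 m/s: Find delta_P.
Formula: \Delta P = f \frac{L}{D} \frac{\rho V^2}{2}
delta_P = 0.0353·(192.8/0.053)·0.5·1007·2.401²/1000 = 372.7 kPa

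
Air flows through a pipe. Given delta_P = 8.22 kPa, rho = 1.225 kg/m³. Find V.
Formula: V = \sqrt{\frac{2 \Delta P}{\rho}}
V = √(2·(8.22·1000)/1.225) = 115.8 m/s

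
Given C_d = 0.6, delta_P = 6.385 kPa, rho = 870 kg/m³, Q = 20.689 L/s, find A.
Formula: Q = C_d A \sqrt{\frac{2 \Delta P}{\rho}}
Substituting knowns: 20.689 = 0.6·A·√(2·(6.385·1000)/870)·1000
Solving for A: A = (20.689/1000)/(0.6·√(2·(6.385·1000)/870)) = 0.009 m²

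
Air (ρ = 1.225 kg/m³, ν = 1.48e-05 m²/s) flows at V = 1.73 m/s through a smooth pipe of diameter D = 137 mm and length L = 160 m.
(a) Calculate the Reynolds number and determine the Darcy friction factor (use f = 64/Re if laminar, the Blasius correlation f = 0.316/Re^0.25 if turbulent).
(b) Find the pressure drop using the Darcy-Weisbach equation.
(a) Re = V·D/ν = 1.73·0.137/1.48e-05 = 16014 → turbulent (Re > 4000); f = 0.316/Re^0.25 = 0.316/16014^0.25 = 0.028091
(b) Darcy-Weisbach: ΔP = f·(L/D)·½ρV²/1000 = 0.028091·(160/0.137)·½·1.225·1.73²/1000 = 0.06014 kPa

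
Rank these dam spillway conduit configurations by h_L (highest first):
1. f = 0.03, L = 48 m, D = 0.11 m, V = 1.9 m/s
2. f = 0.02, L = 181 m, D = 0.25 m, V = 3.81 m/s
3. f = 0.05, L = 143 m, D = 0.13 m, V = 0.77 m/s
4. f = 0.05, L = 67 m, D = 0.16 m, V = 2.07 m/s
Case 1: h_L = 2.409 m
Case 2: h_L = 10.71 m
Case 3: h_L = 1.662 m
Case 4: h_L = 4.573 m
Ranking (highest first): 2, 4, 1, 3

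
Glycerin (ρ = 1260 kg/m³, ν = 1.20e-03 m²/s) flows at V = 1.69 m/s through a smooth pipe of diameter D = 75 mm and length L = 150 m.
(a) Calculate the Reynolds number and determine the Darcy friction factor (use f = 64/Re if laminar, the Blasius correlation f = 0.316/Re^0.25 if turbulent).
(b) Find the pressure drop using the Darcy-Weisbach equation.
(a) Re = V·D/ν = 1.69·0.075/1.20e-03 = 105.63 → laminar (Re < 2300); f = 64/Re = 64/105.63 = 0.60589
(b) Darcy-Weisbach: ΔP = f·(L/D)·½ρV²/1000 = 0.60589·(150/0.075)·½·1260·1.69²/1000 = 2180 kPa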